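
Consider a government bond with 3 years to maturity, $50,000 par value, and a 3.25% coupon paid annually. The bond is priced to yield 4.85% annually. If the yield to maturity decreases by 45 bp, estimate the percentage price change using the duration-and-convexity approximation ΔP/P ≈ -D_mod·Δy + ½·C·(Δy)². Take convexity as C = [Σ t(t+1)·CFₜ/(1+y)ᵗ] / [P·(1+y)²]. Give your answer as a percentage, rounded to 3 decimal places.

With y = 0.0485:
  t   CF        PV=CF/(1+0.0485)^t    t·PV        t(t+1)·PV
  1     1,625.00     1,549.8331     1,549.8331       3,099.6662
  2     1,625.00     1,478.1432     2,956.2863       8,868.8589
  3    51,625.00    44,787.2875   134,361.8624     537,447.4496
  Σ                 47,815.2637   138,867.9818     549,415.9747
P = 47,815.2637; D_Mac = 2.90426 yrs; D_mod = 2.76992 yrs; C = 10.45196.
Duration effect: -2.76992 × (-0.0045) = +0.012465
Convexity effect: 0.5 × 10.45196 × (-0.0045)² = +0.0001058
ΔP/P ≈ +0.012465 + 0.0001058 = +0.012570 = +1.2570%.

+1.257%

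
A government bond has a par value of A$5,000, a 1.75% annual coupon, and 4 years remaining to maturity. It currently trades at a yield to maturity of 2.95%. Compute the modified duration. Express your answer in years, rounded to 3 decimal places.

Periodic yield y = 0.0295. First find Macaulay duration:
  t   CF        PV=CF/(1+0.0295)^t    t·PV
  1        87.50        84.9927        84.9927
  2        87.50        82.5573       165.1146
  3        87.50        80.1916       240.5749
  4     5,087.50     4,528.9656    18,115.8623
  Σ                  4,776.7072    18,606.5444
P = 4,776.7072; Macaulay duration = 18,606.5444 / 4,776.7072 = 3.89527 years.
Modified duration = D_Mac / (1 + y) = 3.89527 / 1.0295 = 3.78365 years.

3.784 years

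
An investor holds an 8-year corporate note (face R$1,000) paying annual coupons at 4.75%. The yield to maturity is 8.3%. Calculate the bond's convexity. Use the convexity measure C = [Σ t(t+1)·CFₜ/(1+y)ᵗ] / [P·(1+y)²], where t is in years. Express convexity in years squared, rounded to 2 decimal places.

With y = 0.083:
  t   CF        PV=CF/(1+0.083)^t    t·PV        t(t+1)·PV
  1        47.50        43.8596        43.8596          87.7193
  2        47.50        40.4983        80.9966         242.9897
  3        47.50        37.3945       112.1836         448.7345
  4        47.50        34.5287       138.1147         690.5733
  5        47.50        31.8824       159.4121         956.4727
  6        47.50        29.4390       176.6339       1,236.4375
  7        47.50        27.1828       190.2797       1,522.2376
  8     1,047.50       553.5112     4,428.0892      39,852.8032
  Σ                    798.2965     5,329.5695      45,037.9679
P = 798.2965.
Convexity = Σ t(t+1)·PV / [P·(1+y)²] = 45,037.9679 / (798.2965 × 1.172889) = 48.10139.

48.10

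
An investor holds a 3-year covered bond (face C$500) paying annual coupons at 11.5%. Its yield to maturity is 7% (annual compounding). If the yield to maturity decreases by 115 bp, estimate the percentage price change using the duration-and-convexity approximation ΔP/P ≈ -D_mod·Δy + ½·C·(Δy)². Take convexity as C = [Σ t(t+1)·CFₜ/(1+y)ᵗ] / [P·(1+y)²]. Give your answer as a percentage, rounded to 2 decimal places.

With y = 0.07:
  t   CF        PV=CF/(1+0.07)^t    t·PV        t(t+1)·PV
  1        57.50        53.7383        53.7383         107.4766
  2        57.50        50.2227       100.4455         301.3364
  3       557.50       455.0861     1,365.2582       5,461.0328
  Σ                    559.0471     1,519.4420       5,869.8458
P = 559.0471; D_Mac = 2.71791 yrs; D_mod = 2.54011 yrs; C = 9.17087.
Duration effect: -2.54011 × (-0.0115) = +0.029211
Convexity effect: 0.5 × 9.17087 × (-0.0115)² = +0.0006064
ΔP/P ≈ +0.029211 + 0.0006064 = +0.029818 = +2.9818%.

+2.98%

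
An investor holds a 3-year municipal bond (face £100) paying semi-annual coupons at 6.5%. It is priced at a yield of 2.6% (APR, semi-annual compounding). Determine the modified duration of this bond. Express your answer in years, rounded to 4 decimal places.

2.7515 years

Periodic yield y = 0.013. First find Macaulay duration:
  t   CF        PV=CF/(1+0.013)^t    t·PV
  1         3.25         3.2083         3.2083
  2         3.25         3.1671         6.3342
  3         3.25         3.1265         9.3794
  4         3.25         3.0864        12.3454
  5         3.25         3.0467        15.2337
  6       103.25        95.5506       573.3036
  Σ                    111.1856       619.8047
P = 111.1856; Macaulay duration = 619.8047 / 111.1856 = 5.57451 half-year periods = 2.78725 years.
Modified duration = D_Mac / (1 + y) = 2.78725 / 1.013 = 2.75148 years.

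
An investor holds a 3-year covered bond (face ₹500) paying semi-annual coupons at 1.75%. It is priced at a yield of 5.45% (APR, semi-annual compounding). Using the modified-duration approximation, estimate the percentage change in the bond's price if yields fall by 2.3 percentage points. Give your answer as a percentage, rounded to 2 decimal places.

+6.56%

Periodic yield y = 0.02725. Modified duration first:
  t   CF        PV=CF/(1+0.02725)^t    t·PV
  1        4.375         4.2589         4.2589
  2        4.375         4.1460         8.2919
  3        4.375         4.0360        12.1080
  4        4.375         3.9289        15.7157
  5        4.375         3.8247        19.1235
  6      504.375       429.2365     2,575.4190
  Σ                    449.4310     2,634.9171
P = 449.4310; D_Mac = 5.86278 half-year periods = 2.93139 yrs; D_mod = 2.93139/(1+0.02725) = 2.85363 yrs.
ΔP/P ≈ -D_mod · Δy = -2.85363 × (-0.023) = +0.065634 = +6.5634%.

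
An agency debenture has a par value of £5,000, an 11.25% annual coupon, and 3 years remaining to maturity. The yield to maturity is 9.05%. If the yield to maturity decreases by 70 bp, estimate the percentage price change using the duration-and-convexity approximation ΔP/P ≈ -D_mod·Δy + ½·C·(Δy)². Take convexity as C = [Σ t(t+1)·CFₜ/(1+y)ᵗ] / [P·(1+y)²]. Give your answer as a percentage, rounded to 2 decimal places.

With y = 0.0905:
  t   CF        PV=CF/(1+0.0905)^t    t·PV        t(t+1)·PV
  1       562.50       515.8184       515.8184       1,031.6369
  2       562.50       473.0109       946.0219       2,838.0657
  3     5,562.50     4,289.3651    12,868.0953      51,472.3812
  Σ                  5,278.1945    14,329.9356      55,342.0838
P = 5,278.1945; D_Mac = 2.71493 yrs; D_mod = 2.48962 yrs; C = 8.81696.
Duration effect: -2.48962 × (-0.007) = +0.017427
Convexity effect: 0.5 × 8.81696 × (-0.007)² = +0.0002160
ΔP/P ≈ +0.017427 + 0.0002160 = +0.017643 = +1.7643%.

+1.76%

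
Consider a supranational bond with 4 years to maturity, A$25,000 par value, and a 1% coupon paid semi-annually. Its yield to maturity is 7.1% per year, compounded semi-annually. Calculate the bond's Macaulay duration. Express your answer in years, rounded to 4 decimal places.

Periodic yield y = 0.0355. Discount each cash flow and weight by its period:
  t   CF        PV=CF/(1+0.0355)^t    t·PV
  1       125.00       120.7146       120.7146
  2       125.00       116.5762       233.1524
  3       125.00       112.5796       337.7388
  4       125.00       108.7200       434.8802
  5       125.00       104.9928       524.9640
  6       125.00       101.3933       608.3600
  7       125.00        97.9173       685.4209
  8    25,125.00    19,006.6354   152,053.0835
  Σ                 19,769.5293   154,998.3143
Price P = Σ PV = 19,769.5293.
Macaulay duration = Σ(t·PV) / P = 154,998.3143 / 19,769.5293 = 7.84026 half-year periods.
In years: 7.84026 / 2 = 3.92013 years.

3.9201 years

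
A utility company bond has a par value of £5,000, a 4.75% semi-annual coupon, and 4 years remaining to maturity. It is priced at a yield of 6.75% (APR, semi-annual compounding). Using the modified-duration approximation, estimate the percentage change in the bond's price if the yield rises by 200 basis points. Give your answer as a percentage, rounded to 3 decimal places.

-7.112%

Periodic yield y = 0.03375. Modified duration first:
  t   CF        PV=CF/(1+0.03375)^t    t·PV
  1       118.75       114.8730       114.8730
  2       118.75       111.1226       222.2453
  3       118.75       107.4947       322.4841
  4       118.75       103.9852       415.9408
  5       118.75       100.5903       502.9514
  6       118.75        97.3062       583.8372
  7       118.75        94.1293       658.9053
  8     5,118.75     3,925.0007    31,400.0056
  Σ                  4,654.5021    34,221.2427
P = 4,654.5021; D_Mac = 7.35229 half-year periods = 3.67614 yrs; D_mod = 3.67614/(1+0.03375) = 3.55613 yrs.
ΔP/P ≈ -D_mod · Δy = -3.55613 × (+0.02) = -0.071123 = -7.1123%.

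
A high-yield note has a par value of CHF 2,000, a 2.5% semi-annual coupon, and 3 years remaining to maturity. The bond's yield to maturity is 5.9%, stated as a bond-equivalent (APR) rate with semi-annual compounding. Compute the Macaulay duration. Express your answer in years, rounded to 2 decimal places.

Periodic yield y = 0.0295. Discount each cash flow and weight by its period:
  t   CF        PV=CF/(1+0.0295)^t    t·PV
  1        25.00        24.2836        24.2836
  2        25.00        23.5878        47.1756
  3        25.00        22.9119        68.7357
  4        25.00        22.2554        89.0214
  5        25.00        21.6176       108.0882
  6     2,025.00     1,700.8536    10,205.1213
  Σ                  1,815.5099    10,542.4258
Price P = Σ PV = 1,815.5099.
Macaulay duration = Σ(t·PV) / P = 10,542.4258 / 1,815.5099 = 5.80687 half-year periods.
In years: 5.80687 / 2 = 2.90343 years.

2.90 years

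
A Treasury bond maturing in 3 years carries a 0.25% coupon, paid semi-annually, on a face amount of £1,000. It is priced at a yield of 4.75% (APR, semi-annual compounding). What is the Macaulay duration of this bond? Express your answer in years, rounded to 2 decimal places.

Periodic yield y = 0.02375. Discount each cash flow and weight by its period:
  t   CF        PV=CF/(1+0.02375)^t    t·PV
  1         1.25         1.2210         1.2210
  2         1.25         1.1927         2.3854
  3         1.25         1.1650         3.4950
  4         1.25         1.1380         4.5519
  5         1.25         1.1116         5.5579
  6     1,001.25       869.7192     5,218.3150
  Σ                    875.5474     5,235.5262
Price P = Σ PV = 875.5474.
Macaulay duration = Σ(t·PV) / P = 5,235.5262 / 875.5474 = 5.97972 half-year periods.
In years: 5.97972 / 2 = 2.98986 years.

2.99 years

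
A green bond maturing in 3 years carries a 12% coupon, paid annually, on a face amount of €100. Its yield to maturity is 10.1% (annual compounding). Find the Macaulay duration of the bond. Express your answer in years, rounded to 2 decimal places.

2.70 years

Periodic yield y = 0.101. Discount each cash flow and weight by its year:
  t   CF        PV=CF/(1+0.101)^t    t·PV
  1        12.00        10.8992        10.8992
  2        12.00         9.8993        19.7987
  3       112.00        83.9182       251.7545
  Σ                    104.7167       282.4524
Price P = Σ PV = 104.7167.
Macaulay duration = Σ(t·PV) / P = 282.4524 / 104.7167 = 2.69730 years.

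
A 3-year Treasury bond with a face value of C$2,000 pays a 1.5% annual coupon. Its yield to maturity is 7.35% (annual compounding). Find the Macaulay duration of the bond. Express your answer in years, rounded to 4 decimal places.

Periodic yield y = 0.0735. Discount each cash flow and weight by its year:
  t   CF        PV=CF/(1+0.0735)^t    t·PV
  1        30.00        27.9460        27.9460
  2        30.00        26.0326        52.0652
  3     2,030.00     1,640.9294     4,922.7881
  Σ                  1,694.9079     5,002.7993
Price P = Σ PV = 1,694.9079.
Macaulay duration = Σ(t·PV) / P = 5,002.7993 / 1,694.9079 = 2.95166 years.

2.9517 years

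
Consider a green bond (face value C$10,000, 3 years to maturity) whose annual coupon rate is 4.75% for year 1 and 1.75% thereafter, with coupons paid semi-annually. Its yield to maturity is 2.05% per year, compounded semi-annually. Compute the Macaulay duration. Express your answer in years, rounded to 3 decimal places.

2.872 years

Periodic yield y = 0.01025. Discount each cash flow and weight by its period:
  t   CF        PV=CF/(1+0.01025)^t    t·PV
  1       237.50       235.0903       235.0903
  2       237.50       232.7051       465.4102
  3        87.50        84.8636       254.5908
  4        87.50        84.0026       336.0103
  5        87.50        83.1503       415.7514
  6    10,087.50     9,488.7803    56,932.6820
  Σ                 10,208.5922    58,639.5351
Price P = Σ PV = 10,208.5922.
Macaulay duration = Σ(t·PV) / P = 58,639.5351 / 10,208.5922 = 5.74414 half-year periods.
In years: 5.74414 / 2 = 2.87207 years.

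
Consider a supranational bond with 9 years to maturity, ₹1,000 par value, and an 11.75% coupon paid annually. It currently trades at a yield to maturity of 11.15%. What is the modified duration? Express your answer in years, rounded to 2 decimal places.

5.45 years

Periodic yield y = 0.1115. First find Macaulay duration:
  t   CF        PV=CF/(1+0.1115)^t    t·PV
  1       117.50       105.7130       105.7130
  2       117.50        95.1084       190.2168
  3       117.50        85.5676       256.7029
  4       117.50        76.9839       307.9357
  5       117.50        69.2613       346.3064
  6       117.50        62.3133       373.8801
  7       117.50        56.0624       392.4367
  8       117.50        50.4385       403.5080
  9     1,117.50       431.5810     3,884.2291
  Σ                  1,033.0295     6,260.9286
P = 1,033.0295; Macaulay duration = 6,260.9286 / 1,033.0295 = 6.06075 years.
Modified duration = D_Mac / (1 + y) = 6.06075 / 1.1115 = 5.45276 years.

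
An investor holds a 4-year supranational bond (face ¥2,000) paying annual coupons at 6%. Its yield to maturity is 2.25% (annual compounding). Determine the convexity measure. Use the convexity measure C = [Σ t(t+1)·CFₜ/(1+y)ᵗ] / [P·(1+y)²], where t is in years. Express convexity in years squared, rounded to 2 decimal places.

17.20

With y = 0.0225:
  t   CF        PV=CF/(1+0.0225)^t    t·PV        t(t+1)·PV
  1       120.00       117.3594       117.3594         234.7188
  2       120.00       114.7769       229.5539         688.6616
  3       120.00       112.2513       336.7538       1,347.0153
  4     2,120.00     1,939.4679     7,757.8716      38,789.3578
  Σ                  2,283.8555     8,441.5387      41,059.7536
P = 2,283.8555.
Convexity = Σ t(t+1)·PV / [P·(1+y)²] = 41,059.7536 / (2,283.8555 × 1.045506) = 17.19575.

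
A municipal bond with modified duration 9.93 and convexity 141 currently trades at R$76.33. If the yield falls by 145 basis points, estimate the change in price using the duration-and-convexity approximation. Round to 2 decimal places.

+R$12.12

Duration effect: -D_mod·Δy = -9.93 × (-0.0145) = +0.143985
Convexity effect: ½·C·(Δy)² = 0.5 × 141 × (-0.0145)² = +0.014822625
ΔP/P ≈ +0.143985 + 0.014822625 = +0.158807625
ΔP ≈ 76.33 × (+0.158807625) = +12.12178601625.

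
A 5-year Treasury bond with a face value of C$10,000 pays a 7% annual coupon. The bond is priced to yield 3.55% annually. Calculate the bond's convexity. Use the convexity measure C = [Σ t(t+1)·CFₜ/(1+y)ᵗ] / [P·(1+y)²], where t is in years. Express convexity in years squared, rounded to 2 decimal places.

With y = 0.0355:
  t   CF        PV=CF/(1+0.0355)^t    t·PV        t(t+1)·PV
  1       700.00       676.0019       676.0019       1,352.0039
  2       700.00       652.8266     1,305.6532       3,916.9595
  3       700.00       630.4458     1,891.3373       7,565.3492
  4       700.00       608.8322     2,435.3289      12,176.6444
  5    10,700.00     8,987.3832    44,936.9162     269,621.4974
  Σ                 11,555.4897    51,245.2375     294,632.4543
P = 11,555.4897.
Convexity = Σ t(t+1)·PV / [P·(1+y)²] = 294,632.4543 / (11,555.4897 × 1.072260) = 23.77891.

23.78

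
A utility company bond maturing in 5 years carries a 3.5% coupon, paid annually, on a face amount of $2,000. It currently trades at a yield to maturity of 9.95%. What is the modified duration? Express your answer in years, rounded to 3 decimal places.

Periodic yield y = 0.0995. First find Macaulay duration:
  t   CF        PV=CF/(1+0.0995)^t    t·PV
  1        70.00        63.6653        63.6653
  2        70.00        57.9039       115.8077
  3        70.00        52.6638       157.9915
  4        70.00        47.8980       191.5919
  5     2,070.00     1,288.2323     6,441.1614
  Σ                  1,510.3632     6,970.2178
P = 1,510.3632; Macaulay duration = 6,970.2178 / 1,510.3632 = 4.61493 years.
Modified duration = D_Mac / (1 + y) = 4.61493 / 1.0995 = 4.19730 years.

4.197 years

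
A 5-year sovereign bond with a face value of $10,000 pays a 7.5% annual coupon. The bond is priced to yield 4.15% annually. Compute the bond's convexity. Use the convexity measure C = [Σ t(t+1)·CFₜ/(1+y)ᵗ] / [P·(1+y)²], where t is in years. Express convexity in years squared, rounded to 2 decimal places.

23.24

With y = 0.0415:
  t   CF        PV=CF/(1+0.0415)^t    t·PV        t(t+1)·PV
  1       750.00       720.1152       720.1152       1,440.2304
  2       750.00       691.4212     1,382.8425       4,148.5274
  3       750.00       663.8706     1,991.6118       7,966.4473
  4       750.00       637.4178     2,549.6711      12,748.3554
  5    10,750.00     8,772.2721    43,861.3604     263,168.1621
  Σ                 11,485.0969    50,505.6009     289,471.7227
P = 11,485.0969.
Convexity = Σ t(t+1)·PV / [P·(1+y)²] = 289,471.7227 / (11,485.0969 × 1.084722) = 23.23555.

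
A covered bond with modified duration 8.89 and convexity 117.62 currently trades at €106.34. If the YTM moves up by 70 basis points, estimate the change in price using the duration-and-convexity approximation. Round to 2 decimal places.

-€6.31

Duration effect: -D_mod·Δy = -8.89 × (+0.007) = -0.062230
Convexity effect: ½·C·(Δy)² = 0.5 × 117.62 × (0.007)² = +0.00288169
ΔP/P ≈ -0.062230 + 0.00288169 = -0.05934831
ΔP ≈ 106.34 × (-0.05934831) = -6.3110992854.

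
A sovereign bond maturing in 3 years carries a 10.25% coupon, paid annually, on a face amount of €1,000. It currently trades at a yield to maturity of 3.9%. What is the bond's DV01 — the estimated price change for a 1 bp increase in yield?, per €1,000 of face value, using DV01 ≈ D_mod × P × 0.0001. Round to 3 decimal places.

€0.312

Periodic yield y = 0.039.
  t   CF        PV=CF/(1+0.039)^t    t·PV
  1       102.50        98.6526        98.6526
  2       102.50        94.9495       189.8990
  3     1,102.50       982.9512     2,948.8536
  Σ                  1,176.5533     3,237.4052
P = 1,176.5533; D_Mac = 2.75160 yrs; D_mod = 2.64832 yrs.
DV01 ≈ 2.64832 × 1,176.5533 × 0.0001 = 0.311589.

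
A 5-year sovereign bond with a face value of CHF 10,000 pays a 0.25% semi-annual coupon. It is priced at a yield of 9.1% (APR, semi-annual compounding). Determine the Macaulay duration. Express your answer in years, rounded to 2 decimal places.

4.96 years

Periodic yield y = 0.0455. Discount each cash flow and weight by its period:
  t   CF        PV=CF/(1+0.0455)^t    t·PV
  1        12.50        11.9560        11.9560
  2        12.50        11.4357        22.8714
  3        12.50        10.9380        32.8140
  4        12.50        10.4620        41.8479
  5        12.50        10.0067        50.0334
  6        12.50         9.5712        57.4271
  7        12.50         9.1547        64.0826
  8        12.50         8.7562        70.0499
  9        12.50         8.3752        75.3765
  10   10,012.50     6,416.5585    64,165.5849
  Σ                  6,507.2141    64,592.0437
Price P = Σ PV = 6,507.2141.
Macaulay duration = Σ(t·PV) / P = 64,592.0437 / 6,507.2141 = 9.92622 half-year periods.
In years: 9.92622 / 2 = 4.96311 years.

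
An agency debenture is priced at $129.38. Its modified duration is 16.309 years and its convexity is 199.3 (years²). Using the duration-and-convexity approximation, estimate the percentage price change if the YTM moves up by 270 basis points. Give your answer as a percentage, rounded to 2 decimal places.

Duration effect: -D_mod·Δy = -16.309 × (+0.027) = -0.440343
Convexity effect: ½·C·(Δy)² = 0.5 × 199.3 × (0.027)² = +0.07264485
ΔP/P ≈ -0.440343 + 0.07264485 = -0.36769815
= -36.769815%.

-36.77%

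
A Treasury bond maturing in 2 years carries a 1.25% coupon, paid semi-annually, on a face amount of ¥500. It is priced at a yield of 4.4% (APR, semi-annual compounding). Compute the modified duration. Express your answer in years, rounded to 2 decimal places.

Periodic yield y = 0.022. First find Macaulay duration:
  t   CF        PV=CF/(1+0.022)^t    t·PV
  1        3.125         3.0577         3.0577
  2        3.125         2.9919         5.9838
  3        3.125         2.9275         8.7825
  4      503.125       461.1820     1,844.7279
  Σ                    470.1591     1,862.5519
P = 470.1591; Macaulay duration = 1,862.5519 / 470.1591 = 3.96154 half-year periods = 1.98077 years.
Modified duration = D_Mac / (1 + y) = 1.98077 / 1.022 = 1.93813 years.

1.94 years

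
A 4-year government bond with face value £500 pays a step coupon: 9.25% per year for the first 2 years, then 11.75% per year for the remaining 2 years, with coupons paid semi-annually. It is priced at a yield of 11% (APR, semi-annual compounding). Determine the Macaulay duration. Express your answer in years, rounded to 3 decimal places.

Periodic yield y = 0.055. Discount each cash flow and weight by its period:
  t   CF        PV=CF/(1+0.055)^t    t·PV
  1       23.125        21.9194        21.9194
  2       23.125        20.7767        41.5534
  3       23.125        19.6936        59.0807
  4       23.125        18.6669        74.6675
  5       29.375        22.4758       112.3791
  6       29.375        21.3041       127.8246
  7       29.375        20.1935       141.3542
  8      529.375       344.9402     2,759.5212
  Σ                    489.9701     3,338.3002
Price P = Σ PV = 489.9701.
Macaulay duration = Σ(t·PV) / P = 3,338.3002 / 489.9701 = 6.81327 half-year periods.
In years: 6.81327 / 2 = 3.40664 years.

3.407 years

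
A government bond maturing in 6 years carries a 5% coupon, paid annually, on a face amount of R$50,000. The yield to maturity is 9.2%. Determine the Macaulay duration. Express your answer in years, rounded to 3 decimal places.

5.244 years

Periodic yield y = 0.092. Discount each cash flow and weight by its year:
  t   CF        PV=CF/(1+0.092)^t    t·PV
  1     2,500.00     2,289.3773     2,289.3773
  2     2,500.00     2,096.4993     4,192.9987
  3     2,500.00     1,919.8712     5,759.6136
  4     2,500.00     1,758.1238     7,032.4952
  5     2,500.00     1,610.0035     8,050.0174
  6    52,500.00    30,961.6055   185,769.6332
  Σ                 40,635.4807   213,094.1355
Price P = Σ PV = 40,635.4807.
Macaulay duration = Σ(t·PV) / P = 213,094.1355 / 40,635.4807 = 5.24404 years.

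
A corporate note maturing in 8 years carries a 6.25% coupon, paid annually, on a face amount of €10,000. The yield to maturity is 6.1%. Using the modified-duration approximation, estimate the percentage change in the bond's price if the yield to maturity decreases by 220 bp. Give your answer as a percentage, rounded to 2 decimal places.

+13.56%

Periodic yield y = 0.061. Modified duration first:
  t   CF        PV=CF/(1+0.061)^t    t·PV
  1       625.00       589.0669       589.0669
  2       625.00       555.1997     1,110.3995
  3       625.00       523.2797     1,569.8390
  4       625.00       493.1948     1,972.7792
  5       625.00       464.8396     2,324.1979
  6       625.00       438.1146     2,628.6875
  7       625.00       412.9261     2,890.4827
  8    10,625.00     6,616.1580    52,929.2639
  Σ                 10,092.7794    66,014.7166
P = 10,092.7794; D_Mac = 6.54079 yrs; D_mod = 6.54079/(1+0.061) = 6.16474 yrs.
ΔP/P ≈ -D_mod · Δy = -6.16474 × (-0.022) = +0.135624 = +13.5624%.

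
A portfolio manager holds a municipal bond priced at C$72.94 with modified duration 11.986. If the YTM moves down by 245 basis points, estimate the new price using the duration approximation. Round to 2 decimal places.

C$94.36

Duration approximation: ΔP/P ≈ -D_mod · Δy = -11.986 × (-0.0245) = +0.293657.
New price ≈ 72.94 × (1 + 0.293657) = 94.35934158.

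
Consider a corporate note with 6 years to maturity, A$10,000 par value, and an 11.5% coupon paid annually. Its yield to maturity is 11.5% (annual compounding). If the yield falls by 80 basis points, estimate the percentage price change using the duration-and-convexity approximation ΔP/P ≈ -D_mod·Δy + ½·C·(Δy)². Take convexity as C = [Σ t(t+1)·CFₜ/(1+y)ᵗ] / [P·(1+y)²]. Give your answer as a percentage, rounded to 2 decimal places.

With y = 0.115:
  t   CF        PV=CF/(1+0.115)^t    t·PV        t(t+1)·PV
  1     1,150.00     1,031.3901     1,031.3901       2,062.7803
  2     1,150.00       925.0136     1,850.0271       5,550.0814
  3     1,150.00       829.6086     2,488.8258       9,955.3030
  4     1,150.00       744.0436     2,976.1743      14,880.8715
  5     1,150.00       667.3037     3,336.5183      20,019.1096
  6    11,150.00     5,802.6405    34,815.8429     243,710.9000
  Σ                 10,000.0000    46,498.7785     296,179.0459
P = 10,000.0000; D_Mac = 4.64988 yrs; D_mod = 4.17029 yrs; C = 23.82345.
Duration effect: -4.17029 × (-0.008) = +0.033362
Convexity effect: 0.5 × 23.82345 × (-0.008)² = +0.0007624
ΔP/P ≈ +0.033362 + 0.0007624 = +0.034125 = +3.4125%.

+3.41%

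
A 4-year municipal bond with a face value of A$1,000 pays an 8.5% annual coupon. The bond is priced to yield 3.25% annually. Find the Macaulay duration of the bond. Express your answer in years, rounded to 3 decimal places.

3.595 years

Periodic yield y = 0.0325. Discount each cash flow and weight by its year:
  t   CF        PV=CF/(1+0.0325)^t    t·PV
  1        85.00        82.3245        82.3245
  2        85.00        79.7331       159.4663
  3        85.00        77.2234       231.6701
  4     1,085.00       954.7057     3,818.8226
  Σ                  1,193.9866     4,292.2835
Price P = Σ PV = 1,193.9866.
Macaulay duration = Σ(t·PV) / P = 4,292.2835 / 1,193.9866 = 3.59492 years.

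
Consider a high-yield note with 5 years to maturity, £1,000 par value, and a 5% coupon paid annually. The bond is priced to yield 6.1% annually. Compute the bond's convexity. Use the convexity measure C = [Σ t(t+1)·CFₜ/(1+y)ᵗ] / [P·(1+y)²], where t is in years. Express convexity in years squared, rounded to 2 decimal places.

23.36

With y = 0.061:
  t   CF        PV=CF/(1+0.061)^t    t·PV        t(t+1)·PV
  1        50.00        47.1254        47.1254          94.2507
  2        50.00        44.4160        88.8320         266.4959
  3        50.00        41.8624       125.5871         502.3485
  4        50.00        39.4556       157.8223         789.1117
  5     1,050.00       780.9305     3,904.6525      23,427.9147
  Σ                    953.7898     4,324.0192      25,080.1214
P = 953.7898.
Convexity = Σ t(t+1)·PV / [P·(1+y)²] = 25,080.1214 / (953.7898 × 1.125721) = 23.35857.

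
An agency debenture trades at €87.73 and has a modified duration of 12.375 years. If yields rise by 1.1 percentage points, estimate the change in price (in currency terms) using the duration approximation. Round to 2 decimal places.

Duration approximation: ΔP/P ≈ -D_mod · Δy = -12.375 × (+0.011) = -0.136125.
ΔP ≈ 87.73 × (-0.136125) = -11.94224625.

-€11.94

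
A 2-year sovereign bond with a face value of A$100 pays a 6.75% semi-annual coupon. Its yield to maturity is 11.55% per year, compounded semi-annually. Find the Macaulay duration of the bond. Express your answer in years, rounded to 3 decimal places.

1.899 years

Periodic yield y = 0.05775. Discount each cash flow and weight by its period:
  t   CF        PV=CF/(1+0.05775)^t    t·PV
  1        3.375         3.1907         3.1907
  2        3.375         3.0165         6.0331
  3        3.375         2.8518         8.5555
  4      103.375        82.5816       330.3265
  Σ                     91.6407       348.1058
Price P = Σ PV = 91.6407.
Macaulay duration = Σ(t·PV) / P = 348.1058 / 91.6407 = 3.79859 half-year periods.
In years: 3.79859 / 2 = 1.89930 years.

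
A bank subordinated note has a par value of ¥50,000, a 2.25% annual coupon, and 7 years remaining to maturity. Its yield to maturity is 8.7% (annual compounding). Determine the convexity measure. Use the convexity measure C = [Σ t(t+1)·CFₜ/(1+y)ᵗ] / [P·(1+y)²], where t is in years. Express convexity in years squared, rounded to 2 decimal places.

With y = 0.087:
  t   CF        PV=CF/(1+0.087)^t    t·PV        t(t+1)·PV
  1     1,125.00     1,034.9586     1,034.9586       2,069.9172
  2     1,125.00       952.1238     1,904.2477       5,712.7430
  3     1,125.00       875.9189     2,627.7567      10,511.0266
  4     1,125.00       805.8131     3,223.2526      16,116.2628
  5     1,125.00       741.3184     3,706.5922      22,239.5531
  6     1,125.00       681.9857     4,091.9141      28,643.3987
  7    51,125.00    28,511.9232   199,583.4623   1,596,667.6987
  Σ                 33,604.0418   216,172.1841   1,681,960.6002
P = 33,604.0418.
Convexity = Σ t(t+1)·PV / [P·(1+y)²] = 1,681,960.6002 / (33,604.0418 × 1.181569) = 42.36090.

42.36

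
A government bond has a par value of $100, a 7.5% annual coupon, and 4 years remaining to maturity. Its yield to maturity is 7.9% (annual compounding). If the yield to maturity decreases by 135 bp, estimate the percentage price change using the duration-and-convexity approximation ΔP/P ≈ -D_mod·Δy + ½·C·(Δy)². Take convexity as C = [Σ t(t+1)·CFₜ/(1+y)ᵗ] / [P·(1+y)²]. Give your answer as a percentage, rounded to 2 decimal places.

With y = 0.079:
  t   CF        PV=CF/(1+0.079)^t    t·PV        t(t+1)·PV
  1         7.50         6.9509         6.9509          13.9018
  2         7.50         6.4420        12.8839          38.6518
  3         7.50         5.9703        17.9109          71.6437
  4       107.50        79.3090       317.2362       1,586.1808
  Σ                     98.6722       354.9819       1,710.3781
P = 98.6722; D_Mac = 3.59759 yrs; D_mod = 3.33419 yrs; C = 14.88862.
Duration effect: -3.33419 × (-0.0135) = +0.045012
Convexity effect: 0.5 × 14.88862 × (-0.0135)² = +0.0013567
ΔP/P ≈ +0.045012 + 0.0013567 = +0.046368 = +4.6368%.

+4.64%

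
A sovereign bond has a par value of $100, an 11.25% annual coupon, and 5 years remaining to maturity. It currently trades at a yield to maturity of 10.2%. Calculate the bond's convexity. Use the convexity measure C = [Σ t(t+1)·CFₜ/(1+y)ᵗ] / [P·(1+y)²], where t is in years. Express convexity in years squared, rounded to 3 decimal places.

18.876

With y = 0.102:
  t   CF        PV=CF/(1+0.102)^t    t·PV        t(t+1)·PV
  1        11.25        10.2087        10.2087          20.4174
  2        11.25         9.2638        18.5276          55.5828
  3        11.25         8.4064        25.2191         100.8763
  4        11.25         7.6283        30.5131         152.5654
  5       111.25        68.4529       342.2647       2,053.5879
  Σ                    103.9601       426.7331       2,383.0299
P = 103.9601.
Convexity = Σ t(t+1)·PV / [P·(1+y)²] = 2,383.0299 / (103.9601 × 1.214404) = 18.87555.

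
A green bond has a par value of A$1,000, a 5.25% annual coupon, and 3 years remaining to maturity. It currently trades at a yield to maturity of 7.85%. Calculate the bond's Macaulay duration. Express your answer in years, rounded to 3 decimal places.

2.847 years

Periodic yield y = 0.0785. Discount each cash flow and weight by its year:
  t   CF        PV=CF/(1+0.0785)^t    t·PV
  1        52.50        48.6787        48.6787
  2        52.50        45.1356        90.2712
  3     1,052.50       838.9994     2,516.9982
  Σ                    932.8137     2,655.9481
Price P = Σ PV = 932.8137.
Macaulay duration = Σ(t·PV) / P = 2,655.9481 / 932.8137 = 2.84724 years.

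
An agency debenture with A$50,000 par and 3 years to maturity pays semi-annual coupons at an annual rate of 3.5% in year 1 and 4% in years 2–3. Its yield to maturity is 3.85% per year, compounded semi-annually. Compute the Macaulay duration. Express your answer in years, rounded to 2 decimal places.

Periodic yield y = 0.01925. Discount each cash flow and weight by its period:
  t   CF        PV=CF/(1+0.01925)^t    t·PV
  1       875.00       858.4744       858.4744
  2       875.00       842.2608     1,684.5217
  3     1,000.00       944.4040     2,833.2121
  4     1,000.00       926.5676     3,706.2705
  5     1,000.00       909.0681     4,545.3403
  6    51,000.00    45,486.8492   272,921.0954
  Σ                 49,967.6242   286,548.9144
Price P = Σ PV = 49,967.6242.
Macaulay duration = Σ(t·PV) / P = 286,548.9144 / 49,967.6242 = 5.73469 half-year periods.
In years: 5.73469 / 2 = 2.86735 years.

2.87 years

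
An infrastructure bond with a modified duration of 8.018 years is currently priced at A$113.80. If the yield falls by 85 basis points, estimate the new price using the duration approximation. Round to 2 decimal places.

A$121.56

Duration approximation: ΔP/P ≈ -D_mod · Δy = -8.018 × (-0.0085) = +0.068153.
New price ≈ 113.80 × (1 + 0.068153) = 121.5558114.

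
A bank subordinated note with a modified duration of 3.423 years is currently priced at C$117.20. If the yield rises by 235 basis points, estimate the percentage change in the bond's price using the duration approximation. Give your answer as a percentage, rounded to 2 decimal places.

Duration approximation: ΔP/P ≈ -D_mod · Δy = -3.423 × (+0.0235) = -0.0804405.
As a percentage: -8.04405%.

-8.04%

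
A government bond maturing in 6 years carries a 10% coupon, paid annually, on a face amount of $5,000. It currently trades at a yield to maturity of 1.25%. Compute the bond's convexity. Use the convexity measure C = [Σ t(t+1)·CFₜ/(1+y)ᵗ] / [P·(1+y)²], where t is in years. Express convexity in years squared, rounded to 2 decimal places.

With y = 0.0125:
  t   CF        PV=CF/(1+0.0125)^t    t·PV        t(t+1)·PV
  1       500.00       493.8272       493.8272         987.6543
  2       500.00       487.7305       975.4611       2,926.3832
  3       500.00       481.7092     1,445.1275       5,780.5100
  4       500.00       475.7621     1,903.0486       9,515.2428
  5       500.00       469.8885     2,349.4427      14,096.6559
  6     5,500.00     5,104.9618    30,629.7709     214,408.3964
  Σ                  7,513.8793    37,796.6778     247,714.8425
P = 7,513.8793.
Convexity = Σ t(t+1)·PV / [P·(1+y)²] = 247,714.8425 / (7,513.8793 × 1.025156) = 32.15865.

32.16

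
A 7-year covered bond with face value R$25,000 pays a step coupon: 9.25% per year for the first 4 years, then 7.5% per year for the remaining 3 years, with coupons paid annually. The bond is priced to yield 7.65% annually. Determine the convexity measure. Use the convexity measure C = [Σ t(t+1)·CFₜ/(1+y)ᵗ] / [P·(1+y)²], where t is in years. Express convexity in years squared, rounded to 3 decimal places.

34.855

With y = 0.0765:
  t   CF        PV=CF/(1+0.0765)^t    t·PV        t(t+1)·PV
  1     2,312.50     2,148.1654     2,148.1654       4,296.3307
  2     2,312.50     1,995.5089     3,991.0178      11,973.0535
  3     2,312.50     1,853.7008     5,561.1024      22,244.4097
  4     2,312.50     1,721.9701     6,887.8804      34,439.4019
  5     1,875.00     1,296.9735     6,484.8675      38,909.2049
  6     1,875.00     1,204.8058     7,228.8351      50,601.8456
  7    26,875.00    16,041.6942   112,291.8596     898,334.8764
  Σ                 26,262.8187   144,593.7281   1,060,799.1228
P = 26,262.8187.
Convexity = Σ t(t+1)·PV / [P·(1+y)²] = 1,060,799.1228 / (26,262.8187 × 1.158852) = 34.85489.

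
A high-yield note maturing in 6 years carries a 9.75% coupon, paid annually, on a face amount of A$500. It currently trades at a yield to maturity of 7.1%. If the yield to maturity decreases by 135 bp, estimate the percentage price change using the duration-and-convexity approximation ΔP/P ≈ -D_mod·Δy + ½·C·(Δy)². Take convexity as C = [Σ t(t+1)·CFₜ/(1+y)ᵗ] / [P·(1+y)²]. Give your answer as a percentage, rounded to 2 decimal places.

+6.42%

With y = 0.071:
  t   CF        PV=CF/(1+0.071)^t    t·PV        t(t+1)·PV
  1        48.75        45.5182        45.5182          91.0364
  2        48.75        42.5007        85.0013         255.0040
  3        48.75        39.6832       119.0495         476.1979
  4        48.75        37.0524       148.2097         741.0487
  5        48.75        34.5961       172.9805       1,037.8833
  6       548.75       363.6116     2,181.6695      15,271.6864
  Σ                    562.9621     2,752.4288      17,872.8567
P = 562.9621; D_Mac = 4.88919 yrs; D_mod = 4.56507 yrs; C = 27.67807.
Duration effect: -4.56507 × (-0.0135) = +0.061628
Convexity effect: 0.5 × 27.67807 × (-0.0135)² = +0.0025222
ΔP/P ≈ +0.061628 + 0.0025222 = +0.064151 = +6.4151%.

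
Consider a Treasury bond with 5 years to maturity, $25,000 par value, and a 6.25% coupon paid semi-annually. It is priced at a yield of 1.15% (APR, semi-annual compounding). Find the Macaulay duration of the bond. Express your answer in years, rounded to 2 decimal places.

4.45 years

Periodic yield y = 0.00575. Discount each cash flow and weight by its period:
  t   CF        PV=CF/(1+0.00575)^t    t·PV
  1       781.25       776.7835       776.7835
  2       781.25       772.3425     1,544.6851
  3       781.25       767.9269     2,303.7808
  4       781.25       763.5366     3,054.1464
  5       781.25       759.1714     3,795.8569
  6       781.25       754.8311     4,528.9866
  7       781.25       750.5156     5,253.6094
  8       781.25       746.2248     5,969.7987
  9       781.25       741.9586     6,677.6272
  10   25,781.25    24,344.6513   243,446.5127
  Σ                 31,177.9424   277,351.7873
Price P = Σ PV = 31,177.9424.
Macaulay duration = Σ(t·PV) / P = 277,351.7873 / 31,177.9424 = 8.89577 half-year periods.
In years: 8.89577 / 2 = 4.44788 years.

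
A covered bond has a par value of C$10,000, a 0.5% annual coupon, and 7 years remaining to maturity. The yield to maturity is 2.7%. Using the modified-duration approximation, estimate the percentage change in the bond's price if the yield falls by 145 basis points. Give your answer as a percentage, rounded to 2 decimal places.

Periodic yield y = 0.027. Modified duration first:
  t   CF        PV=CF/(1+0.027)^t    t·PV
  1        50.00        48.6855        48.6855
  2        50.00        47.4055        94.8111
  3        50.00        46.1592       138.4777
  4        50.00        44.9457       179.7828
  5        50.00        43.7641       218.8204
  6        50.00        42.6135       255.6811
  7    10,050.00     8,340.1326    58,380.9283
  Σ                  8,613.7062    59,317.1869
P = 8,613.7062; D_Mac = 6.88637 yrs; D_mod = 6.88637/(1+0.027) = 6.70533 yrs.
ΔP/P ≈ -D_mod · Δy = -6.70533 × (-0.0145) = +0.097227 = +9.7227%.

+9.72%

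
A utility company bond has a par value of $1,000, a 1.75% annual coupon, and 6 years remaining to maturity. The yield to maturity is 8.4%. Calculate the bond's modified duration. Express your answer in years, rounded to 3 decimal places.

Periodic yield y = 0.084. First find Macaulay duration:
  t   CF        PV=CF/(1+0.084)^t    t·PV
  1        17.50        16.1439        16.1439
  2        17.50        14.8929        29.7858
  3        17.50        13.7388        41.2165
  4        17.50        12.6742        50.6968
  5        17.50        11.6921        58.4604
  6     1,017.50       627.1317     3,762.7899
  Σ                    696.2736     3,959.0934
P = 696.2736; Macaulay duration = 3,959.0934 / 696.2736 = 5.68612 years.
Modified duration = D_Mac / (1 + y) = 5.68612 / 1.084 = 5.24550 years.

5.245 years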